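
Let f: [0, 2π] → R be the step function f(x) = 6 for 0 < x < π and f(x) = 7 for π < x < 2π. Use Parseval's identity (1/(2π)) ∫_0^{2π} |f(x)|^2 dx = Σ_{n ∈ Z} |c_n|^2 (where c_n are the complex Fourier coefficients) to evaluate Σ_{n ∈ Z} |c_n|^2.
Σ |c_n|^2 = 85/2

Parseval equates the L^2 energy of f (normalised by 1/(2π)) with the ℓ^2 sum of its Fourier coefficients: (1/(2π)) ∫_0^{2π} |f|^2 = Σ |c_n|^2.
Compute the left side: (1/(2π)) [∫_0^π 6^2 dx + ∫_π^{2π} 7^2 dx] = (1/(2π)) · (36π + 49π) = (36 + 49)/2 = 85/2.
So Σ_{n ∈ Z} |c_n|^2 = 85/2.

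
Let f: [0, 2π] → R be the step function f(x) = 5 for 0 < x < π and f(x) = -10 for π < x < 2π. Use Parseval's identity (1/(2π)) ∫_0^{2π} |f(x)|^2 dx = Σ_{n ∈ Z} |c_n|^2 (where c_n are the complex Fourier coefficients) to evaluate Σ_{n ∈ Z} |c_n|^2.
Σ |c_n|^2 = 125/2

Parseval equates the L^2 energy of f (normalised by 1/(2π)) with the ℓ^2 sum of its Fourier coefficients: (1/(2π)) ∫_0^{2π} |f|^2 = Σ |c_n|^2.
Compute the left side: (1/(2π)) [∫_0^π 5^2 dx + ∫_π^{2π} (-10)^2 dx] = (1/(2π)) · (25π + 100π) = (25 + 100)/2 = 125/2.
So Σ_{n ∈ Z} |c_n|^2 = 125/2.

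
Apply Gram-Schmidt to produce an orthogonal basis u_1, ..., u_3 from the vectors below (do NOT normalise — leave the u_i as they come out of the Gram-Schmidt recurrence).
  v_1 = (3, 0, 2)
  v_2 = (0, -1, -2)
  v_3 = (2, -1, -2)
Orthogonal basis:
  u_1 = (3, 0, 2)
  u_2 = (12/13, -1, -18/13)
  u_3 = (8/49, 24/49, -12/49)

Apply the Gram-Schmidt recurrence
  u_1 = v_1
  u_i = v_i − Σ_{j<i} ((v_i · u_j) / (u_j · u_j)) · u_j.

Step by step this gives:
  u_1 = (3, 0, 2)
  u_2 = (12/13, -1, -18/13)
  u_3 = (8/49, 24/49, -12/49)

Orthogonality check:
  u_2 · u_1 = 0 (should be 0)
  u_3 · u_1 = 0 (should be 0)
  u_3 · u_2 = 0 (should be 0)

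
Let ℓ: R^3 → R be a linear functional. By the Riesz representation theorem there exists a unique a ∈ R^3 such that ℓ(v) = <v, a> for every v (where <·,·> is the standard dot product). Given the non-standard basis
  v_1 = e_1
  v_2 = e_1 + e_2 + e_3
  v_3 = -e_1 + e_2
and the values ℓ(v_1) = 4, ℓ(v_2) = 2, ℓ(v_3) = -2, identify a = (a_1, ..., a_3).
a = (4, 2, -4)

Write a = (a_1, ..., a_3) in the standard basis. For each basis vector v_i, ℓ(v_i) = <v_i, a> is a linear equation in the a_j's. Collect the n equations into a matrix system V a = ℓ, where row i of V is v_i (expressed in the standard basis). Since V is invertible (lower-triangular with 1s on the diagonal, up to permutation), solve by back-substitution:
  V =
[[1, 0, 0],
 [1, 1, 1],
 [-1, 1, 0]]
  V a = (4, 2, -2)
Solving gives a = (4, 2, -4).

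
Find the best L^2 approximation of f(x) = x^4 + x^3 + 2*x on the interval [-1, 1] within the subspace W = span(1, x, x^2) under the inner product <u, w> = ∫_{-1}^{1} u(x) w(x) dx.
g(x) = 6*x^2/7 + 13*x/5 - 3/35

The best approximation g ∈ W is the orthogonal projection of f onto W. Writing g = a_0 + a_1 x + a_2 x^2, the coefficients solve the normal equations G · a = b where
  G_{ij} = <φ_i, φ_j> and b_i = <f, φ_i>, with φ_0 = 1, φ_1 = x, φ_2 = x^2.
G =
  [2, 0, 2/3]
  [0, 2/3, 0]
  [2/3, 0, 2/5],
b = (2/5, 26/15, 2/7).
Solving gives a_0 = -3/35, a_1 = 13/5, a_2 = 6/7, so
  g(x) = 6*x^2/7 + 13*x/5 - 3/35.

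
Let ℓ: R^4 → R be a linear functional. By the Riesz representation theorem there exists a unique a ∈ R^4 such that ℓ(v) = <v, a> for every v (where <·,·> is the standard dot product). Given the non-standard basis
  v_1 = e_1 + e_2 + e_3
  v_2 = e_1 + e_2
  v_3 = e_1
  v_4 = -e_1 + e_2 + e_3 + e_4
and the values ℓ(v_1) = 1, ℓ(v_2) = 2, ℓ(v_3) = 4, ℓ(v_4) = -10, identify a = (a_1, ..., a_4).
a = (4, -2, -1, -3)

Write a = (a_1, ..., a_4) in the standard basis. For each basis vector v_i, ℓ(v_i) = <v_i, a> is a linear equation in the a_j's. Collect the n equations into a matrix system V a = ℓ, where row i of V is v_i (expressed in the standard basis). Since V is invertible (lower-triangular with 1s on the diagonal, up to permutation), solve by back-substitution:
  V =
[[1, 1, 1, 0],
 [1, 1, 0, 0],
 [1, 0, 0, 0],
 [-1, 1, 1, 1]]
  V a = (1, 2, 4, -10)
Solving gives a = (4, -2, -1, -3).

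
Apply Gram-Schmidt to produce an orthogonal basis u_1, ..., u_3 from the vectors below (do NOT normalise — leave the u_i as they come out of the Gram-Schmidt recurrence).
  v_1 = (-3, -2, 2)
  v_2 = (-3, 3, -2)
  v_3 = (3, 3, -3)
Orthogonal basis:
  u_1 = (-3, -2, 2)
  u_2 = (-54/17, 49/17, -32/17)
  u_3 = (-6/373, -36/373, -45/373)

Apply the Gram-Schmidt recurrence
  u_1 = v_1
  u_i = v_i − Σ_{j<i} ((v_i · u_j) / (u_j · u_j)) · u_j.

Step by step this gives:
  u_1 = (-3, -2, 2)
  u_2 = (-54/17, 49/17, -32/17)
  u_3 = (-6/373, -36/373, -45/373)

Orthogonality check:
  u_2 · u_1 = 0 (should be 0)
  u_3 · u_1 = 0 (should be 0)
  u_3 · u_2 = 0 (should be 0)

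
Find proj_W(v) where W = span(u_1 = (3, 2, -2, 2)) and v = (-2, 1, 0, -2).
proj_W(v) = (-8/7, -16/21, 16/21, -16/21)

Set up U = [u_1 | ... | u_1] ∈ R^(4×1). The projector onto W = col(U) is P = U (U^T U)^(-1) U^T.
Compute U^T U =
  [21],
and U^T v = (-8).
Solve U^T U · c = U^T v for the coefficients: c = (-8/21). The projection is proj_W(v) = U c.
Check: (v - proj_W(v)) · u_1 = 0  (should be 0).
Result: proj_W(v) = (-8/7, -16/21, 16/21, -16/21).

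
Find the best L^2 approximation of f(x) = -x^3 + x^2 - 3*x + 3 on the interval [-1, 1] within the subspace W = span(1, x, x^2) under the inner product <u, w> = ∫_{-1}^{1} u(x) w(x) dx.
g(x) = x^2 - 18*x/5 + 3

The best approximation g ∈ W is the orthogonal projection of f onto W. Writing g = a_0 + a_1 x + a_2 x^2, the coefficients solve the normal equations G · a = b where
  G_{ij} = <φ_i, φ_j> and b_i = <f, φ_i>, with φ_0 = 1, φ_1 = x, φ_2 = x^2.
G =
  [2, 0, 2/3]
  [0, 2/3, 0]
  [2/3, 0, 2/5],
b = (20/3, -12/5, 12/5).
Solving gives a_0 = 3, a_1 = -18/5, a_2 = 1, so
  g(x) = x^2 - 18*x/5 + 3.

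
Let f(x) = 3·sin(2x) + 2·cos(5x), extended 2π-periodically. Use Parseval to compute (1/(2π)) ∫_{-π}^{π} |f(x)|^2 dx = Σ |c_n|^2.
Σ |c_n|^2 = 13/2

Expand |f|^2 and use orthogonality of {sin(nx), cos(mx)} on [-π, π]:
  ∫_{-π}^{π} sin(nx)^2 dx = π, ∫ cos(mx)^2 dx = π, and cross terms integrate to 0.
So ∫_{-π}^{π} f(x)^2 dx = 3^2 · π + 2^2 · π = (9 + 4)π.
Divide by 2π: (9 + 4)/2 = 13/2.
By Parseval, this equals Σ |c_n|^2.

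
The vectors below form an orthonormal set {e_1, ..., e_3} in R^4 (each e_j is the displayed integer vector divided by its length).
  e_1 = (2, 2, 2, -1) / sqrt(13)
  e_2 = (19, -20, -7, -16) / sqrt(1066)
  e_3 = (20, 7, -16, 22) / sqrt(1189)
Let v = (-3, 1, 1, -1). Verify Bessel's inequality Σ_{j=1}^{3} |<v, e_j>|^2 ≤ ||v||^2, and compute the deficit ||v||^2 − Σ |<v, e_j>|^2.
Σ |<v, e_j>|^2 = 330/29; ||v||^2 = 12; deficit = 18/29

Write each e_j = u_j / sqrt(<u_j, u_j>) where u_j is the displayed integer vector. Then <v, e_j> = <v, u_j> / sqrt(<u_j, u_j>), so |<v, e_j>|^2 = <v, u_j>^2 / <u_j, u_j>.
Coefficients: <v, e_1> = -1/sqrt(13), <v, e_2> = -68/sqrt(1066), <v, e_3> = -91/sqrt(1189).
Square and sum: Σ |<v, e_j>|^2 = 330/29.
Compute ||v||^2 = v·v = 12.
Deficit = 12 − 330/29 = 18/29 ≥ 0, confirming Bessel's inequality. (The deficit equals ||v − Σ <v,e_j> e_j||^2, the squared distance from v to span{e_j}.)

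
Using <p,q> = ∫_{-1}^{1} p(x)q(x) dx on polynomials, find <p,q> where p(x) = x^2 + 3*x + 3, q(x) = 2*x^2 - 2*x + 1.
<p,q> = 112/15

Expand the product: p(x)·q(x) = 2*x^4 + 4*x^3 + x^2 - 3*x + 3.
∫_{-1}^{1} of each monomial x^k gives [2/(k+1) if k even, 0 if k odd]. Integrating term-by-term (or equivalently evaluating the antiderivative F(x) = 2*x^5/5 + x^4 + x^3/3 - 3*x^2/2 + 3*x at the endpoints):
  F(1) − F(−1) = 97/30 − (-127/30) = 112/15.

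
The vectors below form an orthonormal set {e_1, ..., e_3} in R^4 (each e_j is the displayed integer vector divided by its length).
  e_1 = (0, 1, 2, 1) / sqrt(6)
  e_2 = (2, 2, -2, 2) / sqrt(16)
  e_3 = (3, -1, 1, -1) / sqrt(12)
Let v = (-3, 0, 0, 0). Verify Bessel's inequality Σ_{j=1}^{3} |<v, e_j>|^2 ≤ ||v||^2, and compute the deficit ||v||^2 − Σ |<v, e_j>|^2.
Σ |<v, e_j>|^2 = 9; ||v||^2 = 9; deficit = 0

Write each e_j = u_j / sqrt(<u_j, u_j>) where u_j is the displayed integer vector. Then <v, e_j> = <v, u_j> / sqrt(<u_j, u_j>), so |<v, e_j>|^2 = <v, u_j>^2 / <u_j, u_j>.
Coefficients: <v, e_1> = 0/sqrt(6), <v, e_2> = -6/sqrt(16), <v, e_3> = -9/sqrt(12).
Square and sum: Σ |<v, e_j>|^2 = 9.
Compute ||v||^2 = v·v = 9.
Deficit = 9 − 9 = 0 ≥ 0, confirming Bessel's inequality. (The deficit equals ||v − Σ <v,e_j> e_j||^2, the squared distance from v to span{e_j}.)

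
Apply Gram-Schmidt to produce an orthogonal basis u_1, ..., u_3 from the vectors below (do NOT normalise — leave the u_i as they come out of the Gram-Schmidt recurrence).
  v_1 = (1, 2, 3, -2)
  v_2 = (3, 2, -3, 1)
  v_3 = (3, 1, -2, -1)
Orthogonal basis:
  u_1 = (1, 2, 3, -2)
  u_2 = (29/9, 22/9, -7/3, 5/9)
  u_3 = (231/398, -180/199, -181/398, -258/199)

Apply the Gram-Schmidt recurrence
  u_1 = v_1
  u_i = v_i − Σ_{j<i} ((v_i · u_j) / (u_j · u_j)) · u_j.

Step by step this gives:
  u_1 = (1, 2, 3, -2)
  u_2 = (29/9, 22/9, -7/3, 5/9)
  u_3 = (231/398, -180/199, -181/398, -258/199)

Orthogonality check:
  u_2 · u_1 = 0 (should be 0)
  u_3 · u_1 = 0 (should be 0)
  u_3 · u_2 = 0 (should be 0)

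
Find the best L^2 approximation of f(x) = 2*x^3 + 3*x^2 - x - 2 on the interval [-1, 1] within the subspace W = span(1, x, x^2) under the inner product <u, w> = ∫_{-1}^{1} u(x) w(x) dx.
g(x) = 3*x^2 + x/5 - 2

The best approximation g ∈ W is the orthogonal projection of f onto W. Writing g = a_0 + a_1 x + a_2 x^2, the coefficients solve the normal equations G · a = b where
  G_{ij} = <φ_i, φ_j> and b_i = <f, φ_i>, with φ_0 = 1, φ_1 = x, φ_2 = x^2.
G =
  [2, 0, 2/3]
  [0, 2/3, 0]
  [2/3, 0, 2/5],
b = (-2, 2/15, -2/15).
Solving gives a_0 = -2, a_1 = 1/5, a_2 = 3, so
  g(x) = 3*x^2 + x/5 - 2.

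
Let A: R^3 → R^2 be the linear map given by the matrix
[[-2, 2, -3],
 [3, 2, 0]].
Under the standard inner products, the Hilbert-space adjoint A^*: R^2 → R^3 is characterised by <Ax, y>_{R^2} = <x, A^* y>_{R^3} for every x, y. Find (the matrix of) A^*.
A^* = A^T =
[[-2, 3],
 [2, 2],
 [-3, 0]]

For real matrices with standard dot products, the defining identity <Ax, y> = <x, A^* y> gives (Ax)^T y = x^T (A^*) y, i.e. x^T A^T y = x^T (A^*) y. Since this holds for all x, y, we must have A^* = A^T. Therefore
A^* =
[[-2, 3],
 [2, 2],
 [-3, 0]].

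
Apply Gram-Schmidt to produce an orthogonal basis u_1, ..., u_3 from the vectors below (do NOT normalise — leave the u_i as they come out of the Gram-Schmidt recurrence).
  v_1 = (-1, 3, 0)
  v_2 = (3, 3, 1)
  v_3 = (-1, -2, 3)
Orthogonal basis:
  u_1 = (-1, 3, 0)
  u_2 = (18/5, 6/5, 1)
  u_3 = (-123/154, -41/154, 246/77)

Apply the Gram-Schmidt recurrence
  u_1 = v_1
  u_i = v_i − Σ_{j<i} ((v_i · u_j) / (u_j · u_j)) · u_j.

Step by step this gives:
  u_1 = (-1, 3, 0)
  u_2 = (18/5, 6/5, 1)
  u_3 = (-123/154, -41/154, 246/77)

Orthogonality check:
  u_2 · u_1 = 0 (should be 0)
  u_3 · u_1 = 0 (should be 0)
  u_3 · u_2 = 0 (should be 0)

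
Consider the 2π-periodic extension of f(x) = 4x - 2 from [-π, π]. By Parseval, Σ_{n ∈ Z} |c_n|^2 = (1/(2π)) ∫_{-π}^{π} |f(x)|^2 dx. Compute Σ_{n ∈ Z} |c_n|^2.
Σ |c_n|^2 = 16π^2/3 + 4

Expand and integrate term by term over [-π, π]:
  ∫ (4x)^2 dx = 16·(2π^3/3); ∫ 2·4·(-2)·x dx = 0 (odd integrand); ∫ (-2)^2 dx = 4·2π.
So (1/(2π)) ∫_{-π}^{π} (4x - 2)^2 dx = 16π^2/3 + 4 = 16π^2/3 + 4.
Parseval ⇒ Σ |c_n|^2 = 16π^2/3 + 4.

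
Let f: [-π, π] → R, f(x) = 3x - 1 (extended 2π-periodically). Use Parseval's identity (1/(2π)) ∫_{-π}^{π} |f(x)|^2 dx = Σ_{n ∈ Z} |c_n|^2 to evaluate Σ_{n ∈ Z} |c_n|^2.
Σ |c_n|^2 = 3π^2 + 1

Expand and integrate term by term over [-π, π]:
  ∫ (3x)^2 dx = 9·(2π^3/3); ∫ 2·3·(-1)·x dx = 0 (odd integrand); ∫ (-1)^2 dx = 1·2π.
So (1/(2π)) ∫_{-π}^{π} (3x - 1)^2 dx = 9π^2/3 + 1 = 3π^2 + 1.
Parseval ⇒ Σ |c_n|^2 = 3π^2 + 1.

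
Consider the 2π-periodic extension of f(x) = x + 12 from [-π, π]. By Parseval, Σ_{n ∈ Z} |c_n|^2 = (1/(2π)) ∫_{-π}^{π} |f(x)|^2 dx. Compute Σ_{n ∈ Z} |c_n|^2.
Σ |c_n|^2 = π^2/3 + 144

Expand and integrate term by term over [-π, π]:
  ∫ (x)^2 dx = 1·(2π^3/3); ∫ 2·1·(12)·x dx = 0 (odd integrand); ∫ 12^2 dx = 144·2π.
So (1/(2π)) ∫_{-π}^{π} (x + 12)^2 dx = 1π^2/3 + 144 = π^2/3 + 144.
Parseval ⇒ Σ |c_n|^2 = π^2/3 + 144.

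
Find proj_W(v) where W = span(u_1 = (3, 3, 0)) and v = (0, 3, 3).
proj_W(v) = (3/2, 3/2, 0)

Set up U = [u_1 | ... | u_1] ∈ R^(3×1). The projector onto W = col(U) is P = U (U^T U)^(-1) U^T.
Compute U^T U =
  [18],
and U^T v = (9).
Solve U^T U · c = U^T v for the coefficients: c = (1/2). The projection is proj_W(v) = U c.
Check: (v - proj_W(v)) · u_1 = 0  (should be 0).
Result: proj_W(v) = (3/2, 3/2, 0).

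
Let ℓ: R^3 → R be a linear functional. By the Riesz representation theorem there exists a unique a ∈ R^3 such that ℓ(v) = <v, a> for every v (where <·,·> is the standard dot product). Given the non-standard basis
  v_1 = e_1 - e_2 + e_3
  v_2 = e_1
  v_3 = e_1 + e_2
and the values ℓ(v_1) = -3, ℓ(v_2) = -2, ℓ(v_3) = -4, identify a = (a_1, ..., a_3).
a = (-2, -2, -3)

Write a = (a_1, ..., a_3) in the standard basis. For each basis vector v_i, ℓ(v_i) = <v_i, a> is a linear equation in the a_j's. Collect the n equations into a matrix system V a = ℓ, where row i of V is v_i (expressed in the standard basis). Since V is invertible (lower-triangular with 1s on the diagonal, up to permutation), solve by back-substitution:
  V =
[[1, -1, 1],
 [1, 0, 0],
 [1, 1, 0]]
  V a = (-3, -2, -4)
Solving gives a = (-2, -2, -3).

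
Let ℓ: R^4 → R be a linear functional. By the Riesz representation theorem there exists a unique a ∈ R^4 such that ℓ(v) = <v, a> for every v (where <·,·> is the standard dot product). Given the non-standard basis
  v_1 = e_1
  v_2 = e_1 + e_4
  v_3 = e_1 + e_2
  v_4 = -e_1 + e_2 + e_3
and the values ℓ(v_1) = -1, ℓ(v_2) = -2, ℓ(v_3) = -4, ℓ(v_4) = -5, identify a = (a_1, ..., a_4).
a = (-1, -3, -3, -1)

Write a = (a_1, ..., a_4) in the standard basis. For each basis vector v_i, ℓ(v_i) = <v_i, a> is a linear equation in the a_j's. Collect the n equations into a matrix system V a = ℓ, where row i of V is v_i (expressed in the standard basis). Since V is invertible (lower-triangular with 1s on the diagonal, up to permutation), solve by back-substitution:
  V =
[[1, 0, 0, 0],
 [1, 0, 0, 1],
 [1, 1, 0, 0],
 [-1, 1, 1, 0]]
  V a = (-1, -2, -4, -5)
Solving gives a = (-1, -3, -3, -1).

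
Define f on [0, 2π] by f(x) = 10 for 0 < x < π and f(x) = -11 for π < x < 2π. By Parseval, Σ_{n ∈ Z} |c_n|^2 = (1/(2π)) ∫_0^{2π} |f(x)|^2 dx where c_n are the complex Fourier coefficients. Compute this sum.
Σ |c_n|^2 = 221/2

Parseval equates the L^2 energy of f (normalised by 1/(2π)) with the ℓ^2 sum of its Fourier coefficients: (1/(2π)) ∫_0^{2π} |f|^2 = Σ |c_n|^2.
Compute the left side: (1/(2π)) [∫_0^π 10^2 dx + ∫_π^{2π} (-11)^2 dx] = (1/(2π)) · (100π + 121π) = (100 + 121)/2 = 221/2.
So Σ_{n ∈ Z} |c_n|^2 = 221/2.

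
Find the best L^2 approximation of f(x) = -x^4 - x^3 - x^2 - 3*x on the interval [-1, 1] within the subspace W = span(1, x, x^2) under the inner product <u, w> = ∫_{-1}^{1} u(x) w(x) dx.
g(x) = -13*x^2/7 - 18*x/5 + 3/35

The best approximation g ∈ W is the orthogonal projection of f onto W. Writing g = a_0 + a_1 x + a_2 x^2, the coefficients solve the normal equations G · a = b where
  G_{ij} = <φ_i, φ_j> and b_i = <f, φ_i>, with φ_0 = 1, φ_1 = x, φ_2 = x^2.
G =
  [2, 0, 2/3]
  [0, 2/3, 0]
  [2/3, 0, 2/5],
b = (-16/15, -12/5, -24/35).
Solving gives a_0 = 3/35, a_1 = -18/5, a_2 = -13/7, so
  g(x) = -13*x^2/7 - 18*x/5 + 3/35.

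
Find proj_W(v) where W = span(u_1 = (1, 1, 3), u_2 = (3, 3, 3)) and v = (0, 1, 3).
proj_W(v) = (1/2, 1/2, 3)

Set up U = [u_1 | ... | u_2] ∈ R^(3×2). The projector onto W = col(U) is P = U (U^T U)^(-1) U^T.
Compute U^T U =
  [11, 15]
  [15, 27],
and U^T v = (10, 12).
Solve U^T U · c = U^T v for the coefficients: c = (5/4, -1/4). The projection is proj_W(v) = U c.
Check: (v - proj_W(v)) · u_1 = 0  (should be 0).
Check: (v - proj_W(v)) · u_2 = 0  (should be 0).
Result: proj_W(v) = (1/2, 1/2, 3).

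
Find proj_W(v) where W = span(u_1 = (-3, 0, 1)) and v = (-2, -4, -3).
proj_W(v) = (-9/10, 0, 3/10)

Set up U = [u_1 | ... | u_1] ∈ R^(3×1). The projector onto W = col(U) is P = U (U^T U)^(-1) U^T.
Compute U^T U =
  [10],
and U^T v = (3).
Solve U^T U · c = U^T v for the coefficients: c = (3/10). The projection is proj_W(v) = U c.
Check: (v - proj_W(v)) · u_1 = 0  (should be 0).
Result: proj_W(v) = (-9/10, 0, 3/10).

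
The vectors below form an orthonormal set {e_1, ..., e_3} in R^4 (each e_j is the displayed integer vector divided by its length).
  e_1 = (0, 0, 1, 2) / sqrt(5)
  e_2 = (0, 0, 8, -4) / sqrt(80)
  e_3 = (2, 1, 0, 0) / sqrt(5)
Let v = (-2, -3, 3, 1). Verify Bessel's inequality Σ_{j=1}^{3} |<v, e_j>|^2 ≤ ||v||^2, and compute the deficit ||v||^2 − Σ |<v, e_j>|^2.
Σ |<v, e_j>|^2 = 99/5; ||v||^2 = 23; deficit = 16/5

Write each e_j = u_j / sqrt(<u_j, u_j>) where u_j is the displayed integer vector. Then <v, e_j> = <v, u_j> / sqrt(<u_j, u_j>), so |<v, e_j>|^2 = <v, u_j>^2 / <u_j, u_j>.
Coefficients: <v, e_1> = 5/sqrt(5), <v, e_2> = 20/sqrt(80), <v, e_3> = -7/sqrt(5).
Square and sum: Σ |<v, e_j>|^2 = 99/5.
Compute ||v||^2 = v·v = 23.
Deficit = 23 − 99/5 = 16/5 ≥ 0, confirming Bessel's inequality. (The deficit equals ||v − Σ <v,e_j> e_j||^2, the squared distance from v to span{e_j}.)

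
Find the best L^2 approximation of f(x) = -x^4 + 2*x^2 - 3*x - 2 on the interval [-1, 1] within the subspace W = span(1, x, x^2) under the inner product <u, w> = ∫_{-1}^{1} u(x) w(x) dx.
g(x) = 8*x^2/7 - 3*x - 67/35

The best approximation g ∈ W is the orthogonal projection of f onto W. Writing g = a_0 + a_1 x + a_2 x^2, the coefficients solve the normal equations G · a = b where
  G_{ij} = <φ_i, φ_j> and b_i = <f, φ_i>, with φ_0 = 1, φ_1 = x, φ_2 = x^2.
G =
  [2, 0, 2/3]
  [0, 2/3, 0]
  [2/3, 0, 2/5],
b = (-46/15, -2, -86/105).
Solving gives a_0 = -67/35, a_1 = -3, a_2 = 8/7, so
  g(x) = 8*x^2/7 - 3*x - 67/35.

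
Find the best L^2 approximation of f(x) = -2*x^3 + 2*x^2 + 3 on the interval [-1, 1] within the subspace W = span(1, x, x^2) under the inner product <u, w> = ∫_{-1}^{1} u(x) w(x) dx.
g(x) = 2*x^2 - 6*x/5 + 3

The best approximation g ∈ W is the orthogonal projection of f onto W. Writing g = a_0 + a_1 x + a_2 x^2, the coefficients solve the normal equations G · a = b where
  G_{ij} = <φ_i, φ_j> and b_i = <f, φ_i>, with φ_0 = 1, φ_1 = x, φ_2 = x^2.
G =
  [2, 0, 2/3]
  [0, 2/3, 0]
  [2/3, 0, 2/5],
b = (22/3, -4/5, 14/5).
Solving gives a_0 = 3, a_1 = -6/5, a_2 = 2, so
  g(x) = 2*x^2 - 6*x/5 + 3.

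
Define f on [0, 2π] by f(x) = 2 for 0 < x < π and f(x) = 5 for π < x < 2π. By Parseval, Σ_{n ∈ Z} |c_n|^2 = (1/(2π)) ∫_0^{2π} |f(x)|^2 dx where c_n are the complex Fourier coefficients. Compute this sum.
Σ |c_n|^2 = 29/2

Parseval equates the L^2 energy of f (normalised by 1/(2π)) with the ℓ^2 sum of its Fourier coefficients: (1/(2π)) ∫_0^{2π} |f|^2 = Σ |c_n|^2.
Compute the left side: (1/(2π)) [∫_0^π 2^2 dx + ∫_π^{2π} 5^2 dx] = (1/(2π)) · (4π + 25π) = (4 + 25)/2 = 29/2.
So Σ_{n ∈ Z} |c_n|^2 = 29/2.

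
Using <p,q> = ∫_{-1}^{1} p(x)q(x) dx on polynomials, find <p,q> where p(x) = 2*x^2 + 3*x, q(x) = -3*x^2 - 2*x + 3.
<p,q> = -12/5

Expand the product: p(x)·q(x) = -6*x^4 - 13*x^3 + 9*x.
∫_{-1}^{1} of each monomial x^k gives [2/(k+1) if k even, 0 if k odd]. Integrating term-by-term (or equivalently evaluating the antiderivative F(x) = -6*x^5/5 - 13*x^4/4 + 9*x^2/2 at the endpoints):
  F(1) − F(−1) = 1/20 − (49/20) = -12/5.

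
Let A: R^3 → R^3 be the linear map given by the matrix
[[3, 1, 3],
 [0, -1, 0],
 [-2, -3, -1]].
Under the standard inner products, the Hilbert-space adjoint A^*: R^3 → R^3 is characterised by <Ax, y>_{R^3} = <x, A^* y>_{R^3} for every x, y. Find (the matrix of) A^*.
A^* = A^T =
[[3, 0, -2],
 [1, -1, -3],
 [3, 0, -1]]

For real matrices with standard dot products, the defining identity <Ax, y> = <x, A^* y> gives (Ax)^T y = x^T (A^*) y, i.e. x^T A^T y = x^T (A^*) y. Since this holds for all x, y, we must have A^* = A^T. Therefore
A^* =
[[3, 0, -2],
 [1, -1, -3],
 [3, 0, -1]].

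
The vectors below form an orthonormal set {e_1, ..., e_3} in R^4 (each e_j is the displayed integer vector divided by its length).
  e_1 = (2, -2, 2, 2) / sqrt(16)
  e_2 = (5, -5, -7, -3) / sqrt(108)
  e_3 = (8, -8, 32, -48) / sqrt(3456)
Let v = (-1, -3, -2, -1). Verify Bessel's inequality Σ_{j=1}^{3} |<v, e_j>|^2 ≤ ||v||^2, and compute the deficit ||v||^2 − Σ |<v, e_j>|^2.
Σ |<v, e_j>|^2 = 7; ||v||^2 = 15; deficit = 8

Write each e_j = u_j / sqrt(<u_j, u_j>) where u_j is the displayed integer vector. Then <v, e_j> = <v, u_j> / sqrt(<u_j, u_j>), so |<v, e_j>|^2 = <v, u_j>^2 / <u_j, u_j>.
Coefficients: <v, e_1> = -2/sqrt(16), <v, e_2> = 27/sqrt(108), <v, e_3> = 0/sqrt(3456).
Square and sum: Σ |<v, e_j>|^2 = 7.
Compute ||v||^2 = v·v = 15.
Deficit = 15 − 7 = 8 ≥ 0, confirming Bessel's inequality. (The deficit equals ||v − Σ <v,e_j> e_j||^2, the squared distance from v to span{e_j}.)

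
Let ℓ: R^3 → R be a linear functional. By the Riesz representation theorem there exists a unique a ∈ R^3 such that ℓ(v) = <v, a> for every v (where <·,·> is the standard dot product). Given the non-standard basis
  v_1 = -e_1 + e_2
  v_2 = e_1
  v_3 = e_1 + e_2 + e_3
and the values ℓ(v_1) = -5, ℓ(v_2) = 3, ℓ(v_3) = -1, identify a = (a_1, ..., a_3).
a = (3, -2, -2)

Write a = (a_1, ..., a_3) in the standard basis. For each basis vector v_i, ℓ(v_i) = <v_i, a> is a linear equation in the a_j's. Collect the n equations into a matrix system V a = ℓ, where row i of V is v_i (expressed in the standard basis). Since V is invertible (lower-triangular with 1s on the diagonal, up to permutation), solve by back-substitution:
  V =
[[-1, 1, 0],
 [1, 0, 0],
 [1, 1, 1]]
  V a = (-5, 3, -1)
Solving gives a = (3, -2, -2).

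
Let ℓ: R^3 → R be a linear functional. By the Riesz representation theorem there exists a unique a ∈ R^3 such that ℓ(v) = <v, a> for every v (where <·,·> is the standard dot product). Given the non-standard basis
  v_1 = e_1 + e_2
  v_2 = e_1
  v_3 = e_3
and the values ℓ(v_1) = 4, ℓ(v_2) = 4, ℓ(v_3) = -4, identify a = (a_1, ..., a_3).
a = (4, 0, -4)

Write a = (a_1, ..., a_3) in the standard basis. For each basis vector v_i, ℓ(v_i) = <v_i, a> is a linear equation in the a_j's. Collect the n equations into a matrix system V a = ℓ, where row i of V is v_i (expressed in the standard basis). Since V is invertible (lower-triangular with 1s on the diagonal, up to permutation), solve by back-substitution:
  V =
[[1, 1, 0],
 [1, 0, 0],
 [0, 0, 1]]
  V a = (4, 4, -4)
Solving gives a = (4, 0, -4).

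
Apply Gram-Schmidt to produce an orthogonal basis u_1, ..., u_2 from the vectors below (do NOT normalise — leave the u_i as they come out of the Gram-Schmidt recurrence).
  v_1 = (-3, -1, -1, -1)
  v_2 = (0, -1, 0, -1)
Orthogonal basis:
  u_1 = (-3, -1, -1, -1)
  u_2 = (1/2, -5/6, 1/6, -5/6)

Apply the Gram-Schmidt recurrence
  u_1 = v_1
  u_i = v_i − Σ_{j<i} ((v_i · u_j) / (u_j · u_j)) · u_j.

Step by step this gives:
  u_1 = (-3, -1, -1, -1)
  u_2 = (1/2, -5/6, 1/6, -5/6)

Orthogonality check:
  u_2 · u_1 = 0 (should be 0)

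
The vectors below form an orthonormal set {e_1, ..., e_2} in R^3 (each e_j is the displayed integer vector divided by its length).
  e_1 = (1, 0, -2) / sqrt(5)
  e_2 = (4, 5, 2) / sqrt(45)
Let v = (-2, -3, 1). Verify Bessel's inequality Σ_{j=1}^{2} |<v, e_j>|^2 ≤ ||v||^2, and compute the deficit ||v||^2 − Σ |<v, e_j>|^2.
Σ |<v, e_j>|^2 = 13; ||v||^2 = 14; deficit = 1

Write each e_j = u_j / sqrt(<u_j, u_j>) where u_j is the displayed integer vector. Then <v, e_j> = <v, u_j> / sqrt(<u_j, u_j>), so |<v, e_j>|^2 = <v, u_j>^2 / <u_j, u_j>.
Coefficients: <v, e_1> = -4/sqrt(5), <v, e_2> = -21/sqrt(45).
Square and sum: Σ |<v, e_j>|^2 = 13.
Compute ||v||^2 = v·v = 14.
Deficit = 14 − 13 = 1 ≥ 0, confirming Bessel's inequality. (The deficit equals ||v − Σ <v,e_j> e_j||^2, the squared distance from v to span{e_j}.)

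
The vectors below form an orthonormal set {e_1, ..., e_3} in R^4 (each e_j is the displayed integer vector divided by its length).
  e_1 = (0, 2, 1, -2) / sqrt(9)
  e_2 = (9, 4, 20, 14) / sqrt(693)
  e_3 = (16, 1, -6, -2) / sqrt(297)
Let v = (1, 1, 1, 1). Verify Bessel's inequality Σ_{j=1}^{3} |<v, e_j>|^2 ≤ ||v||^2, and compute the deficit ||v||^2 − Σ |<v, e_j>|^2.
Σ |<v, e_j>|^2 = 25/7; ||v||^2 = 4; deficit = 3/7

Write each e_j = u_j / sqrt(<u_j, u_j>) where u_j is the displayed integer vector. Then <v, e_j> = <v, u_j> / sqrt(<u_j, u_j>), so |<v, e_j>|^2 = <v, u_j>^2 / <u_j, u_j>.
Coefficients: <v, e_1> = 1/sqrt(9), <v, e_2> = 47/sqrt(693), <v, e_3> = 9/sqrt(297).
Square and sum: Σ |<v, e_j>|^2 = 25/7.
Compute ||v||^2 = v·v = 4.
Deficit = 4 − 25/7 = 3/7 ≥ 0, confirming Bessel's inequality. (The deficit equals ||v − Σ <v,e_j> e_j||^2, the squared distance from v to span{e_j}.)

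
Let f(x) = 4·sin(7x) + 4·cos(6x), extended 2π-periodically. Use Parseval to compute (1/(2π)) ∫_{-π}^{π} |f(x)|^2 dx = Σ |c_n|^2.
Σ |c_n|^2 = 16

Expand |f|^2 and use orthogonality of {sin(nx), cos(mx)} on [-π, π]:
  ∫_{-π}^{π} sin(nx)^2 dx = π, ∫ cos(mx)^2 dx = π, and cross terms integrate to 0.
So ∫_{-π}^{π} f(x)^2 dx = 4^2 · π + 4^2 · π = (16 + 16)π.
Divide by 2π: (16 + 16)/2 = 16.
By Parseval, this equals Σ |c_n|^2.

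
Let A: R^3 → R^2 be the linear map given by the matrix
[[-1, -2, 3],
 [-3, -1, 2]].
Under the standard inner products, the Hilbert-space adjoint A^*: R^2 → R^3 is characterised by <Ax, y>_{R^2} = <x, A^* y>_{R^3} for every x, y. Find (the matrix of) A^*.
A^* = A^T =
[[-1, -3],
 [-2, -1],
 [3, 2]]

For real matrices with standard dot products, the defining identity <Ax, y> = <x, A^* y> gives (Ax)^T y = x^T (A^*) y, i.e. x^T A^T y = x^T (A^*) y. Since this holds for all x, y, we must have A^* = A^T. Therefore
A^* =
[[-1, -3],
 [-2, -1],
 [3, 2]].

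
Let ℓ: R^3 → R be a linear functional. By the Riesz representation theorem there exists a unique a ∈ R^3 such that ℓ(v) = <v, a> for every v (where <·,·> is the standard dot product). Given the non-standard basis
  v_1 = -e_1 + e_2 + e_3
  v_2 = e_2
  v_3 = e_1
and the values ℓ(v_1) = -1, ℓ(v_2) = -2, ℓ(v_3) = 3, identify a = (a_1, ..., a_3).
a = (3, -2, 4)

Write a = (a_1, ..., a_3) in the standard basis. For each basis vector v_i, ℓ(v_i) = <v_i, a> is a linear equation in the a_j's. Collect the n equations into a matrix system V a = ℓ, where row i of V is v_i (expressed in the standard basis). Since V is invertible (lower-triangular with 1s on the diagonal, up to permutation), solve by back-substitution:
  V =
[[-1, 1, 1],
 [0, 1, 0],
 [1, 0, 0]]
  V a = (-1, -2, 3)
Solving gives a = (3, -2, 4).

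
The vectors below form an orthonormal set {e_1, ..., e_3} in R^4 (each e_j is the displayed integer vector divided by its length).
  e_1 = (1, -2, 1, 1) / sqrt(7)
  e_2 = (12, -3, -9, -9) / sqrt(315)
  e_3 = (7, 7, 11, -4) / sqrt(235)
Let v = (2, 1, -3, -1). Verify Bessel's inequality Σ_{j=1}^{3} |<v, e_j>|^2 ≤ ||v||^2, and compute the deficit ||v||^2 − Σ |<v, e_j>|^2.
Σ |<v, e_j>|^2 = 605/47; ||v||^2 = 15; deficit = 100/47

Write each e_j = u_j / sqrt(<u_j, u_j>) where u_j is the displayed integer vector. Then <v, e_j> = <v, u_j> / sqrt(<u_j, u_j>), so |<v, e_j>|^2 = <v, u_j>^2 / <u_j, u_j>.
Coefficients: <v, e_1> = -4/sqrt(7), <v, e_2> = 57/sqrt(315), <v, e_3> = -8/sqrt(235).
Square and sum: Σ |<v, e_j>|^2 = 605/47.
Compute ||v||^2 = v·v = 15.
Deficit = 15 − 605/47 = 100/47 ≥ 0, confirming Bessel's inequality. (The deficit equals ||v − Σ <v,e_j> e_j||^2, the squared distance from v to span{e_j}.)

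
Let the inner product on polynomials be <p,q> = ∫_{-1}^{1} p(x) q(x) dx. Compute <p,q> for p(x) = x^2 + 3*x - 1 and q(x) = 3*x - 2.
<p,q> = 26/3

Expand the product: p(x)·q(x) = 3*x^3 + 7*x^2 - 9*x + 2.
∫_{-1}^{1} of each monomial x^k gives [2/(k+1) if k even, 0 if k odd]. Integrating term-by-term (or equivalently evaluating the antiderivative F(x) = 3*x^4/4 + 7*x^3/3 - 9*x^2/2 + 2*x at the endpoints):
  F(1) − F(−1) = 7/12 − (-97/12) = 26/3.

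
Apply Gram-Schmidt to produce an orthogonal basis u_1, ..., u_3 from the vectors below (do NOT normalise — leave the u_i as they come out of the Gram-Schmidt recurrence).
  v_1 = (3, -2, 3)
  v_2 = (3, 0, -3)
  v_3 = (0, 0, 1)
Orthogonal basis:
  u_1 = (3, -2, 3)
  u_2 = (3, 0, -3)
  u_3 = (1/11, 3/11, 1/11)

Apply the Gram-Schmidt recurrence
  u_1 = v_1
  u_i = v_i − Σ_{j<i} ((v_i · u_j) / (u_j · u_j)) · u_j.

Step by step this gives:
  u_1 = (3, -2, 3)
  u_2 = (3, 0, -3)
  u_3 = (1/11, 3/11, 1/11)

Orthogonality check:
  u_2 · u_1 = 0 (should be 0)
  u_3 · u_1 = 0 (should be 0)
  u_3 · u_2 = 0 (should be 0)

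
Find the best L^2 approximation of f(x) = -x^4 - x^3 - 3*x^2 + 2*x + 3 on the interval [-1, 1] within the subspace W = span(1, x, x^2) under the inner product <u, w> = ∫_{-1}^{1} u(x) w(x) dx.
g(x) = -27*x^2/7 + 7*x/5 + 108/35

The best approximation g ∈ W is the orthogonal projection of f onto W. Writing g = a_0 + a_1 x + a_2 x^2, the coefficients solve the normal equations G · a = b where
  G_{ij} = <φ_i, φ_j> and b_i = <f, φ_i>, with φ_0 = 1, φ_1 = x, φ_2 = x^2.
G =
  [2, 0, 2/3]
  [0, 2/3, 0]
  [2/3, 0, 2/5],
b = (18/5, 14/15, 18/35).
Solving gives a_0 = 108/35, a_1 = 7/5, a_2 = -27/7, so
  g(x) = -27*x^2/7 + 7*x/5 + 108/35.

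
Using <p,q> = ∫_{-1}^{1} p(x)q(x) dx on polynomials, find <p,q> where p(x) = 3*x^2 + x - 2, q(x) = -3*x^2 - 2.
<p,q> = 22/5

Expand the product: p(x)·q(x) = -9*x^4 - 3*x^3 - 2*x + 4.
∫_{-1}^{1} of each monomial x^k gives [2/(k+1) if k even, 0 if k odd]. Integrating term-by-term (or equivalently evaluating the antiderivative F(x) = -9*x^5/5 - 3*x^4/4 - x^2 + 4*x at the endpoints):
  F(1) − F(−1) = 9/20 − (-79/20) = 22/5.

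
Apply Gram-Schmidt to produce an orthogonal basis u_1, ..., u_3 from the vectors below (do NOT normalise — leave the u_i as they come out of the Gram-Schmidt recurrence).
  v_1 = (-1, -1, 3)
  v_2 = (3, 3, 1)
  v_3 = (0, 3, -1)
Orthogonal basis:
  u_1 = (-1, -1, 3)
  u_2 = (30/11, 30/11, 20/11)
  u_3 = (-3/2, 3/2, 0)

Apply the Gram-Schmidt recurrence
  u_1 = v_1
  u_i = v_i − Σ_{j<i} ((v_i · u_j) / (u_j · u_j)) · u_j.

Step by step this gives:
  u_1 = (-1, -1, 3)
  u_2 = (30/11, 30/11, 20/11)
  u_3 = (-3/2, 3/2, 0)

Orthogonality check:
  u_2 · u_1 = 0 (should be 0)
  u_3 · u_1 = 0 (should be 0)
  u_3 · u_2 = 0 (should be 0)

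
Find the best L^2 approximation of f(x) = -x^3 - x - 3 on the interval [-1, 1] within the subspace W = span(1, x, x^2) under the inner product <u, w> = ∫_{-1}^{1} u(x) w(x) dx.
g(x) = -8*x/5 - 3

The best approximation g ∈ W is the orthogonal projection of f onto W. Writing g = a_0 + a_1 x + a_2 x^2, the coefficients solve the normal equations G · a = b where
  G_{ij} = <φ_i, φ_j> and b_i = <f, φ_i>, with φ_0 = 1, φ_1 = x, φ_2 = x^2.
G =
  [2, 0, 2/3]
  [0, 2/3, 0]
  [2/3, 0, 2/5],
b = (-6, -16/15, -2).
Solving gives a_0 = -3, a_1 = -8/5, a_2 = 0, so
  g(x) = -8*x/5 - 3.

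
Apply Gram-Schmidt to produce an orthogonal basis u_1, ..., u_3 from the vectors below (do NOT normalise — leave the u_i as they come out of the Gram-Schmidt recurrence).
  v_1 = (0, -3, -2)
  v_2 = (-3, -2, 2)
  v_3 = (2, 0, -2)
Orthogonal basis:
  u_1 = (0, -3, -2)
  u_2 = (-3, -20/13, 30/13)
  u_3 = (20/217, -12/217, 18/217)

Apply the Gram-Schmidt recurrence
  u_1 = v_1
  u_i = v_i − Σ_{j<i} ((v_i · u_j) / (u_j · u_j)) · u_j.

Step by step this gives:
  u_1 = (0, -3, -2)
  u_2 = (-3, -20/13, 30/13)
  u_3 = (20/217, -12/217, 18/217)

Orthogonality check:
  u_2 · u_1 = 0 (should be 0)
  u_3 · u_1 = 0 (should be 0)
  u_3 · u_2 = 0 (should be 0)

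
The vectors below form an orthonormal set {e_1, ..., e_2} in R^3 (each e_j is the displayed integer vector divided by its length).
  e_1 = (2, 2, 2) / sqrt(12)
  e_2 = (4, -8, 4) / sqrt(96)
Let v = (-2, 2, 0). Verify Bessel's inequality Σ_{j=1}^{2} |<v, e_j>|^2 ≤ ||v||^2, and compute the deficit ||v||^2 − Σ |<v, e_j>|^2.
Σ |<v, e_j>|^2 = 6; ||v||^2 = 8; deficit = 2

Write each e_j = u_j / sqrt(<u_j, u_j>) where u_j is the displayed integer vector. Then <v, e_j> = <v, u_j> / sqrt(<u_j, u_j>), so |<v, e_j>|^2 = <v, u_j>^2 / <u_j, u_j>.
Coefficients: <v, e_1> = 0/sqrt(12), <v, e_2> = -24/sqrt(96).
Square and sum: Σ |<v, e_j>|^2 = 6.
Compute ||v||^2 = v·v = 8.
Deficit = 8 − 6 = 2 ≥ 0, confirming Bessel's inequality. (The deficit equals ||v − Σ <v,e_j> e_j||^2, the squared distance from v to span{e_j}.)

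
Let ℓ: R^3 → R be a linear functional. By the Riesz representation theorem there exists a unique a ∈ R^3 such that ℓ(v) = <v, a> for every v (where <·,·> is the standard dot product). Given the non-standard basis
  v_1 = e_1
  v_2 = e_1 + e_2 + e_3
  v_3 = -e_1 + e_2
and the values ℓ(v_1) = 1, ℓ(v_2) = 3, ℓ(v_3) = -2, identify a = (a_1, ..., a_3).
a = (1, -1, 3)

Write a = (a_1, ..., a_3) in the standard basis. For each basis vector v_i, ℓ(v_i) = <v_i, a> is a linear equation in the a_j's. Collect the n equations into a matrix system V a = ℓ, where row i of V is v_i (expressed in the standard basis). Since V is invertible (lower-triangular with 1s on the diagonal, up to permutation), solve by back-substitution:
  V =
[[1, 0, 0],
 [1, 1, 1],
 [-1, 1, 0]]
  V a = (1, 3, -2)
Solving gives a = (1, -1, 3).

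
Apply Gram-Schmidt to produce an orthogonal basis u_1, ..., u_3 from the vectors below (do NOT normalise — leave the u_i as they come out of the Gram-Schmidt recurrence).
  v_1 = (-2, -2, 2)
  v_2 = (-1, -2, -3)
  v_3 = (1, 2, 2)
Orthogonal basis:
  u_1 = (-2, -2, 2)
  u_2 = (-1, -2, -3)
  u_3 = (-5/42, 2/21, -1/42)

Apply the Gram-Schmidt recurrence
  u_1 = v_1
  u_i = v_i − Σ_{j<i} ((v_i · u_j) / (u_j · u_j)) · u_j.

Step by step this gives:
  u_1 = (-2, -2, 2)
  u_2 = (-1, -2, -3)
  u_3 = (-5/42, 2/21, -1/42)

Orthogonality check:
  u_2 · u_1 = 0 (should be 0)
  u_3 · u_1 = 0 (should be 0)
  u_3 · u_2 = 0 (should be 0)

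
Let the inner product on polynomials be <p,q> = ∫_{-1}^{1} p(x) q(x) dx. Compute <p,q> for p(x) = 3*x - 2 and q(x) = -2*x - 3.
<p,q> = 8

Expand the product: p(x)·q(x) = -6*x^2 - 5*x + 6.
∫_{-1}^{1} of each monomial x^k gives [2/(k+1) if k even, 0 if k odd]. Integrating term-by-term (or equivalently evaluating the antiderivative F(x) = -2*x^3 - 5*x^2/2 + 6*x at the endpoints):
  F(1) − F(−1) = 3/2 − (-13/2) = 8.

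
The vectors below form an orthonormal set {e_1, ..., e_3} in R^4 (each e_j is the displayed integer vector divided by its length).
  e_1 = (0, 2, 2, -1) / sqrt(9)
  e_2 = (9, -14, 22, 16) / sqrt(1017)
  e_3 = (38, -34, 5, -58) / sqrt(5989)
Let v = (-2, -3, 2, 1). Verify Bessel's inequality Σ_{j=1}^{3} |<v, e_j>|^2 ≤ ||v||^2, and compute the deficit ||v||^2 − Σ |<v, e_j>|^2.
Σ |<v, e_j>|^2 = 425/53; ||v||^2 = 18; deficit = 529/53

Write each e_j = u_j / sqrt(<u_j, u_j>) where u_j is the displayed integer vector. Then <v, e_j> = <v, u_j> / sqrt(<u_j, u_j>), so |<v, e_j>|^2 = <v, u_j>^2 / <u_j, u_j>.
Coefficients: <v, e_1> = -3/sqrt(9), <v, e_2> = 84/sqrt(1017), <v, e_3> = -22/sqrt(5989).
Square and sum: Σ |<v, e_j>|^2 = 425/53.
Compute ||v||^2 = v·v = 18.
Deficit = 18 − 425/53 = 529/53 ≥ 0, confirming Bessel's inequality. (The deficit equals ||v − Σ <v,e_j> e_j||^2, the squared distance from v to span{e_j}.)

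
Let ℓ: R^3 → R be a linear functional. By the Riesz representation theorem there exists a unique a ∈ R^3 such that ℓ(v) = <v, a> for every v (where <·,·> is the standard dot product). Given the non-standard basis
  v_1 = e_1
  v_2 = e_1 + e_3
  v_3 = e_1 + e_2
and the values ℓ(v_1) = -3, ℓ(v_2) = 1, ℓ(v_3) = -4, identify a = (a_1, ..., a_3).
a = (-3, -1, 4)

Write a = (a_1, ..., a_3) in the standard basis. For each basis vector v_i, ℓ(v_i) = <v_i, a> is a linear equation in the a_j's. Collect the n equations into a matrix system V a = ℓ, where row i of V is v_i (expressed in the standard basis). Since V is invertible (lower-triangular with 1s on the diagonal, up to permutation), solve by back-substitution:
  V =
[[1, 0, 0],
 [1, 0, 1],
 [1, 1, 0]]
  V a = (-3, 1, -4)
Solving gives a = (-3, -1, 4).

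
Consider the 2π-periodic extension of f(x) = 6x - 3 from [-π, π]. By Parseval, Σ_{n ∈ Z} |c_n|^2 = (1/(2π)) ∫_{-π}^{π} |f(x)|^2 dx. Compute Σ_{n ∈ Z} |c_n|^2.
Σ |c_n|^2 = 12π^2 + 9

Expand and integrate term by term over [-π, π]:
  ∫ (6x)^2 dx = 36·(2π^3/3); ∫ 2·6·(-3)·x dx = 0 (odd integrand); ∫ (-3)^2 dx = 9·2π.
So (1/(2π)) ∫_{-π}^{π} (6x - 3)^2 dx = 36π^2/3 + 9 = 12π^2 + 9.
Parseval ⇒ Σ |c_n|^2 = 12π^2 + 9.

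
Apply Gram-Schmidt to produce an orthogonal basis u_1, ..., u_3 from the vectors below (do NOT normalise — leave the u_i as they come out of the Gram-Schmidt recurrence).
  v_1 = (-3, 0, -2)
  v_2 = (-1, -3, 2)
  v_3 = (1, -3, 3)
Orthogonal basis:
  u_1 = (-3, 0, -2)
  u_2 = (-16/13, -3, 24/13)
  u_3 = (18/181, -24/181, -27/181)

Apply the Gram-Schmidt recurrence
  u_1 = v_1
  u_i = v_i − Σ_{j<i} ((v_i · u_j) / (u_j · u_j)) · u_j.

Step by step this gives:
  u_1 = (-3, 0, -2)
  u_2 = (-16/13, -3, 24/13)
  u_3 = (18/181, -24/181, -27/181)

Orthogonality check:
  u_2 · u_1 = 0 (should be 0)
  u_3 · u_1 = 0 (should be 0)
  u_3 · u_2 = 0 (should be 0)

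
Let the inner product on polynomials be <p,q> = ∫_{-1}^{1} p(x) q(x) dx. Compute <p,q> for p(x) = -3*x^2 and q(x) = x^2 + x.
<p,q> = -6/5

Expand the product: p(x)·q(x) = -3*x^4 - 3*x^3.
∫_{-1}^{1} of each monomial x^k gives [2/(k+1) if k even, 0 if k odd]. Integrating term-by-term (or equivalently evaluating the antiderivative F(x) = -3*x^5/5 - 3*x^4/4 at the endpoints):
  F(1) − F(−1) = -27/20 − (-3/20) = -6/5.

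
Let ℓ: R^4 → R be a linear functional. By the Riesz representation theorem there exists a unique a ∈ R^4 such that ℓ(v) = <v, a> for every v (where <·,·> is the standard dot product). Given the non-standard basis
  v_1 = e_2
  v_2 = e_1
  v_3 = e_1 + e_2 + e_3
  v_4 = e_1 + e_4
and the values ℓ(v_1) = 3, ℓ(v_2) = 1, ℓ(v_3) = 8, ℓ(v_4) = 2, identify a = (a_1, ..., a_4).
a = (1, 3, 4, 1)

Write a = (a_1, ..., a_4) in the standard basis. For each basis vector v_i, ℓ(v_i) = <v_i, a> is a linear equation in the a_j's. Collect the n equations into a matrix system V a = ℓ, where row i of V is v_i (expressed in the standard basis). Since V is invertible (lower-triangular with 1s on the diagonal, up to permutation), solve by back-substitution:
  V =
[[0, 1, 0, 0],
 [1, 0, 0, 0],
 [1, 1, 1, 0],
 [1, 0, 0, 1]]
  V a = (3, 1, 8, 2)
Solving gives a = (1, 3, 4, 1).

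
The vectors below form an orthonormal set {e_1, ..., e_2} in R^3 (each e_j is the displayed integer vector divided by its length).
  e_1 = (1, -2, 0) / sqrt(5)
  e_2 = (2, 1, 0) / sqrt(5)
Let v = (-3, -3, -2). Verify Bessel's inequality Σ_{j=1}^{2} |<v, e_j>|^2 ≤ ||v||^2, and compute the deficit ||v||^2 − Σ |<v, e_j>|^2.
Σ |<v, e_j>|^2 = 18; ||v||^2 = 22; deficit = 4

Write each e_j = u_j / sqrt(<u_j, u_j>) where u_j is the displayed integer vector. Then <v, e_j> = <v, u_j> / sqrt(<u_j, u_j>), so |<v, e_j>|^2 = <v, u_j>^2 / <u_j, u_j>.
Coefficients: <v, e_1> = 3/sqrt(5), <v, e_2> = -9/sqrt(5).
Square and sum: Σ |<v, e_j>|^2 = 18.
Compute ||v||^2 = v·v = 22.
Deficit = 22 − 18 = 4 ≥ 0, confirming Bessel's inequality. (The deficit equals ||v − Σ <v,e_j> e_j||^2, the squared distance from v to span{e_j}.)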